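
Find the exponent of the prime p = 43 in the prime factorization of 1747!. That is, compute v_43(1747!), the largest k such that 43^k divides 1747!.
v_43(1747!) = 40

Legendre's formula: v_p(n!) = Σ_{k ≥ 1} ⌊n / p^k⌋. For p = 43, n = 1747, the terms are:
  ⌊1747/43^1⌋ = ⌊1747/43⌋ = 40
(the next term ⌊1747/43^2⌋ = 0, terminating the sum). Summing: v_43(1747!) = 40 = 40.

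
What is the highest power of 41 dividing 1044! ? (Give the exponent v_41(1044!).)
v_41(1044!) = 25

Legendre's formula: v_p(n!) = Σ_{k ≥ 1} ⌊n / p^k⌋. For p = 41, n = 1044, the terms are:
  ⌊1044/41^1⌋ = ⌊1044/41⌋ = 25
(the next term ⌊1044/41^2⌋ = 0, terminating the sum). Summing: v_41(1044!) = 25 = 25.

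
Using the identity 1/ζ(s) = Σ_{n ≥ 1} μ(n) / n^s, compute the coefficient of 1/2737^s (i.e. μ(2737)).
μ(2737) = -1

Factor n = 2737 = 7 · 17 · 23. μ(n) = 0 if any exponent ≥ 2 (not squarefree); otherwise μ(n) = (−1)^{ω(n)} where ω(n) is the number of distinct prime factors. Applying: μ(2737) = -1.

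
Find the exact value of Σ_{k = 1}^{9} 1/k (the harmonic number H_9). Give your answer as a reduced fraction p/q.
H_9 = 7129/2520

Direct summation: H_9 = 1 + 1/2 + ... + 1/9. The least common denominator is lcm(1, ..., 9) = 2520; over this denominator the numerator is 2520 + 1260 + 840 + 630 + 504 + 420 + 360 + 315 + 280 = 7129, so H_9 = 7129/2520 (already in lowest terms) ≈ 2.82897. (The PNT-adjacent estimate ln(9) + γ ≈ 2.77444 matches within O(1/n).)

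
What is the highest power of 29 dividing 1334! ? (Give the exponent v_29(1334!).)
v_29(1334!) = 47

Legendre's formula: v_p(n!) = Σ_{k ≥ 1} ⌊n / p^k⌋. For p = 29, n = 1334, the terms are:
  ⌊1334/29^1⌋ = ⌊1334/29⌋ = 46
  ⌊1334/29^2⌋ = ⌊1334/841⌋ = 1
(the next term ⌊1334/29^3⌋ = 0, terminating the sum). Summing: v_29(1334!) = 46 + 1 = 47.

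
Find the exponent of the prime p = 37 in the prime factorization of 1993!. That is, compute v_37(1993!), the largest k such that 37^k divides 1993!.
v_37(1993!) = 54

Legendre's formula: v_p(n!) = Σ_{k ≥ 1} ⌊n / p^k⌋. For p = 37, n = 1993, the terms are:
  ⌊1993/37^1⌋ = ⌊1993/37⌋ = 53
  ⌊1993/37^2⌋ = ⌊1993/1369⌋ = 1
(the next term ⌊1993/37^3⌋ = 0, terminating the sum). Summing: v_37(1993!) = 53 + 1 = 54.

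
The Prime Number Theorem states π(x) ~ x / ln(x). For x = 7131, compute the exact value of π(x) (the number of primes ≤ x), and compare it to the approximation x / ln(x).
π(7131) = 914;  x/ln(x) ≈ 803.75;  relative error ≈ 12.06%.

Directly count primes up to 7131: π(7131) = 914. The PNT approximation gives 7131/ln(7131) ≈ 7131/8.87221 ≈ 803.75. Relative error (π(x) − x/ln(x)) / π(x) ≈ 12.06%; the approximation is known to undercount slightly (Li(x) is a better estimate).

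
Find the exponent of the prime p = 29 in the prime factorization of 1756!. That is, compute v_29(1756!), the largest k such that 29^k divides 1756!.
v_29(1756!) = 62

Legendre's formula: v_p(n!) = Σ_{k ≥ 1} ⌊n / p^k⌋. For p = 29, n = 1756, the terms are:
  ⌊1756/29^1⌋ = ⌊1756/29⌋ = 60
  ⌊1756/29^2⌋ = ⌊1756/841⌋ = 2
(the next term ⌊1756/29^3⌋ = 0, terminating the sum). Summing: v_29(1756!) = 60 + 2 = 62.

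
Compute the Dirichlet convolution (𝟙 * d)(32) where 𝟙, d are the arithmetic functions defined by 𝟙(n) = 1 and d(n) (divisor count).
(𝟙 * d)(32) = 21

Divisors of 32: [1, 2, 4, 8, 16, 32]. For each d | 32:
  d = 1: 𝟙(1) · d(32/1) = 1 · 6 = 6
  d = 2: 𝟙(2) · d(32/2) = 1 · 5 = 5
  d = 4: 𝟙(4) · d(32/4) = 1 · 4 = 4
  d = 8: 𝟙(8) · d(32/8) = 1 · 3 = 3
  d = 16: 𝟙(16) · d(32/16) = 1 · 2 = 2
  d = 32: 𝟙(32) · d(32/32) = 1 · 1 = 1
Summing: (𝟙 * d)(32) = 6 + 5 + 4 + 3 + 2 + 1 = 21.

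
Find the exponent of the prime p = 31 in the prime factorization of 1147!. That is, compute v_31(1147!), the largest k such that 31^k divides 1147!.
v_31(1147!) = 38

Legendre's formula: v_p(n!) = Σ_{k ≥ 1} ⌊n / p^k⌋. For p = 31, n = 1147, the terms are:
  ⌊1147/31^1⌋ = ⌊1147/31⌋ = 37
  ⌊1147/31^2⌋ = ⌊1147/961⌋ = 1
(the next term ⌊1147/31^3⌋ = 0, terminating the sum). Summing: v_31(1147!) = 37 + 1 = 38.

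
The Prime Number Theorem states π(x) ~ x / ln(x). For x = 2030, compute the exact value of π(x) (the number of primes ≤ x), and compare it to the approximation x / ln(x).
π(2030) = 308;  x/ln(x) ≈ 266.55;  relative error ≈ 13.46%.

Directly count primes up to 2030: π(2030) = 308. The PNT approximation gives 2030/ln(2030) ≈ 2030/7.61579 ≈ 266.55. Relative error (π(x) − x/ln(x)) / π(x) ≈ 13.46%; the approximation is known to undercount slightly (Li(x) is a better estimate).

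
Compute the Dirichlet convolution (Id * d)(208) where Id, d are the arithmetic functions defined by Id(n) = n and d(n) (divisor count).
(Id * d)(208) = 855

Divisors of 208: [1, 2, 4, 8, 13, 16, 26, 52, 104, 208]. For each d | 208:
  d = 1: Id(1) · d(208/1) = 1 · 10 = 10
  d = 2: Id(2) · d(208/2) = 2 · 8 = 16
  d = 4: Id(4) · d(208/4) = 4 · 6 = 24
  d = 8: Id(8) · d(208/8) = 8 · 4 = 32
  d = 13: Id(13) · d(208/13) = 13 · 5 = 65
  d = 16: Id(16) · d(208/16) = 16 · 2 = 32
  d = 26: Id(26) · d(208/26) = 26 · 4 = 104
  d = 52: Id(52) · d(208/52) = 52 · 3 = 156
  d = 104: Id(104) · d(208/104) = 104 · 2 = 208
  d = 208: Id(208) · d(208/208) = 208 · 1 = 208
Summing: (Id * d)(208) = 10 + 16 + 24 + 32 + 65 + 32 + 104 + 156 + 208 + 208 = 855.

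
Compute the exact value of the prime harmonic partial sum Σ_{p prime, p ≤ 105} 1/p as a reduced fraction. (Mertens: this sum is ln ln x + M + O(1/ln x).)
Σ 1/p = 43710588286712969019768170103664304877397/23984823528925228172706521638692258396210

π(105) = 27, so the primes ≤ 105 are [2, 3, 5, 7, 11, 13, 17, 19, 23, 29, 31, 37, 41, 43, 47, 53, 59, 61, 67, 71, 73, 79, 83, 89, 97, 101, 103]. Summing 1/p over these primes: 43710588286712969019768170103664304877397/23984823528925228172706521638692258396210 ≈ 1.8224. Mertens estimate ln ln(105) + 0.2615 ≈ 1.7992.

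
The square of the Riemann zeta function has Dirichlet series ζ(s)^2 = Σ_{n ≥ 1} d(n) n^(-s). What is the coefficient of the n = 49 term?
d(49) = 3

ζ(s)^2 = (Σ 1/m^s)(Σ 1/k^s). The coefficient of 1/n^s in the product is the number of ordered pairs (m, k) with mk = n, which equals d(n). For n = 49, divisors are [1, 7, 49], so d(49) = 3.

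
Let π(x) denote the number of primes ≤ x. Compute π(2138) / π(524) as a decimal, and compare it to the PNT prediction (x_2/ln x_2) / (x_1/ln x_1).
π(2138)/π(524) = 322/99 ≈ 3.2525;  PNT prediction ≈ 3.3319.

π(524) = 99 and π(2138) = 322, so π(2138)/π(524) ≈ 3.2525. The PNT-predicted ratio is (2138/ln(2138)) / (524/ln(524)) ≈ 3.3319. The two agree to within a few percent, as expected.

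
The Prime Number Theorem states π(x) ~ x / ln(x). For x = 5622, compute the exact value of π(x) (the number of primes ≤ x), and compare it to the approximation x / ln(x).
π(5622) = 738;  x/ln(x) ≈ 651.11;  relative error ≈ 11.77%.

Directly count primes up to 5622: π(5622) = 738. The PNT approximation gives 5622/ln(5622) ≈ 5622/8.63444 ≈ 651.11. Relative error (π(x) − x/ln(x)) / π(x) ≈ 11.77%; the approximation is known to undercount slightly (Li(x) is a better estimate).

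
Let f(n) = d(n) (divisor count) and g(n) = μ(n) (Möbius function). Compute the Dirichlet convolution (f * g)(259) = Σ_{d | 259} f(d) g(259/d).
(d * μ)(259) = 1

Divisors of 259: [1, 7, 37, 259]. For each d | 259:
  d = 1: d(1) · μ(259/1) = 1 · 1 = 1
  d = 7: d(7) · μ(259/7) = 2 · -1 = -2
  d = 37: d(37) · μ(259/37) = 2 · -1 = -2
  d = 259: d(259) · μ(259/259) = 4 · 1 = 4
Summing: (d * μ)(259) = 1 + -2 + -2 + 4 = 1.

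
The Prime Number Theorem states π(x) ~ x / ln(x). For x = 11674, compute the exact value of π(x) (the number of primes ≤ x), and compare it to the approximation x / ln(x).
π(11674) = 1400;  x/ln(x) ≈ 1246.54;  relative error ≈ 10.96%.

Directly count primes up to 11674: π(11674) = 1400. The PNT approximation gives 11674/ln(11674) ≈ 11674/9.36512 ≈ 1246.54. Relative error (π(x) − x/ln(x)) / π(x) ≈ 10.96%; the approximation is known to undercount slightly (Li(x) is a better estimate).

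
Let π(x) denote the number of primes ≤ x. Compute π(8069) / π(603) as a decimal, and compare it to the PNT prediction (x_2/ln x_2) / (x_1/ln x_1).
π(8069)/π(603) = 1014/110 ≈ 9.2182;  PNT prediction ≈ 9.5230.

π(603) = 110 and π(8069) = 1014, so π(8069)/π(603) ≈ 9.2182. The PNT-predicted ratio is (8069/ln(8069)) / (603/ln(603)) ≈ 9.5230. The two agree to within a few percent, as expected.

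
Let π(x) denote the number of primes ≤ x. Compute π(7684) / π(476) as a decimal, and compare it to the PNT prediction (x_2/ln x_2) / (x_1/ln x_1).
π(7684)/π(476) = 974/91 ≈ 10.7033;  PNT prediction ≈ 11.1242.

π(476) = 91 and π(7684) = 974, so π(7684)/π(476) ≈ 10.7033. The PNT-predicted ratio is (7684/ln(7684)) / (476/ln(476)) ≈ 11.1242. The two agree to within a few percent, as expected.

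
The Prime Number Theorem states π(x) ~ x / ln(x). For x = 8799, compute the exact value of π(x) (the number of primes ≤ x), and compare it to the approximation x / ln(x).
π(8799) = 1095;  x/ln(x) ≈ 968.80;  relative error ≈ 11.53%.

Directly count primes up to 8799: π(8799) = 1095. The PNT approximation gives 8799/ln(8799) ≈ 8799/9.08239 ≈ 968.80. Relative error (π(x) − x/ln(x)) / π(x) ≈ 11.53%; the approximation is known to undercount slightly (Li(x) is a better estimate).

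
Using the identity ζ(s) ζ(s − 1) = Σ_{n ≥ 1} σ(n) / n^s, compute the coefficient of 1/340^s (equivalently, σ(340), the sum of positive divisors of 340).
σ(340) = 756

In the product (Σ m^0/m^s)(Σ k / k^s) = Σ (Σ_{d | n} d) / n^s, the coefficient of 1/n^s is σ(n) = Σ_{d | n} d. For n = 340, divisors are [1, 2, 4, 5, 10, 17, 20, 34, 68, 85, 170, 340]; summing: σ(340) = 756.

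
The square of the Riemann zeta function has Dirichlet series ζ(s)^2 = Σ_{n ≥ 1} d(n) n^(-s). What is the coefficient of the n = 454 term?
d(454) = 4

ζ(s)^2 = (Σ 1/m^s)(Σ 1/k^s). The coefficient of 1/n^s in the product is the number of ordered pairs (m, k) with mk = n, which equals d(n). For n = 454, divisors are [1, 2, 227, 454], so d(454) = 4.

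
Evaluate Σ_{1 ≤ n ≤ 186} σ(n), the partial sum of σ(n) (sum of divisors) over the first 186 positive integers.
Σ_{n ≤ 186} σ(n) = 28558

Compute σ(n) for each 1 ≤ n ≤ 186: σ(1) = 1, σ(2) = 3, σ(3) = 4, σ(4) = 7, σ(5) = 6, σ(6) = 12, σ(7) = 8, σ(8) = 15, σ(9) = 13, σ(10) = 18, σ(11) = 12, σ(12) = 28, σ(13) = 14, σ(14) = 24, σ(15) = 24, σ(16) = 31, σ(17) = 18, σ(18) = 39, σ(19) = 20, σ(20) = 42, σ(21) = 32, σ(22) = 36, σ(23) = 24, σ(24) = 60, σ(25) = 31, σ(26) = 42, σ(27) = 40, σ(28) = 56, σ(29) = 30, σ(30) = 72, σ(31) = 32, σ(32) = 63, σ(33) = 48, σ(34) = 54, σ(35) = 48, σ(36) = 91, σ(37) = 38, σ(38) = 60, σ(39) = 56, σ(40) = 90, σ(41) = 42, σ(42) = 96, σ(43) = 44, σ(44) = 84, σ(45) = 78, σ(46) = 72, σ(47) = 48, σ(48) = 124, σ(49) = 57, σ(50) = 93, σ(51) = 72, σ(52) = 98, σ(53) = 54, σ(54) = 120, σ(55) = 72, σ(56) = 120, σ(57) = 80, σ(58) = 90, σ(59) = 60, σ(60) = 168, σ(61) = 62, σ(62) = 96, σ(63) = 104, σ(64) = 127, σ(65) = 84, σ(66) = 144, σ(67) = 68, σ(68) = 126, σ(69) = 96, σ(70) = 144, σ(71) = 72, σ(72) = 195, σ(73) = 74, σ(74) = 114, σ(75) = 124, σ(76) = 140, σ(77) = 96, σ(78) = 168, σ(79) = 80, σ(80) = 186, σ(81) = 121, σ(82) = 126, σ(83) = 84, σ(84) = 224, σ(85) = 108, σ(86) = 132, σ(87) = 120, σ(88) = 180, σ(89) = 90, σ(90) = 234, σ(91) = 112, σ(92) = 168, σ(93) = 128, σ(94) = 144, σ(95) = 120, σ(96) = 252, σ(97) = 98, σ(98) = 171, σ(99) = 156, σ(100) = 217, σ(101) = 102, σ(102) = 216, σ(103) = 104, σ(104) = 210, σ(105) = 192, σ(106) = 162, σ(107) = 108, σ(108) = 280, σ(109) = 110, σ(110) = 216, σ(111) = 152, σ(112) = 248, σ(113) = 114, σ(114) = 240, σ(115) = 144, σ(116) = 210, σ(117) = 182, σ(118) = 180, σ(119) = 144, σ(120) = 360, σ(121) = 133, σ(122) = 186, σ(123) = 168, σ(124) = 224, σ(125) = 156, σ(126) = 312, σ(127) = 128, σ(128) = 255, σ(129) = 176, σ(130) = 252, σ(131) = 132, σ(132) = 336, σ(133) = 160, σ(134) = 204, σ(135) = 240, σ(136) = 270, σ(137) = 138, σ(138) = 288, σ(139) = 140, σ(140) = 336, σ(141) = 192, σ(142) = 216, σ(143) = 168, σ(144) = 403, σ(145) = 180, σ(146) = 222, σ(147) = 228, σ(148) = 266, σ(149) = 150, σ(150) = 372, σ(151) = 152, σ(152) = 300, σ(153) = 234, σ(154) = 288, σ(155) = 192, σ(156) = 392, σ(157) = 158, σ(158) = 240, σ(159) = 216, σ(160) = 378, σ(161) = 192, σ(162) = 363, σ(163) = 164, σ(164) = 294, σ(165) = 288, σ(166) = 252, σ(167) = 168, σ(168) = 480, σ(169) = 183, σ(170) = 324, σ(171) = 260, σ(172) = 308, σ(173) = 174, σ(174) = 360, σ(175) = 248, σ(176) = 372, σ(177) = 240, σ(178) = 270, σ(179) = 180, σ(180) = 546, σ(181) = 182, σ(182) = 336, σ(183) = 248, σ(184) = 360, σ(185) = 228, σ(186) = 384. Summing all 186 values: 28558. (Average order: Σ_{n ≤ x} σ(n) ~ (π²/12) x². For x = 186, (π²/12)·186² ≈ 28454.07.)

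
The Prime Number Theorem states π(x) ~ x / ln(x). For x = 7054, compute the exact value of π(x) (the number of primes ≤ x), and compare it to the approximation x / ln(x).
π(7054) = 906;  x/ln(x) ≈ 796.04;  relative error ≈ 12.14%.

Directly count primes up to 7054: π(7054) = 906. The PNT approximation gives 7054/ln(7054) ≈ 7054/8.86135 ≈ 796.04. Relative error (π(x) − x/ln(x)) / π(x) ≈ 12.14%; the approximation is known to undercount slightly (Li(x) is a better estimate).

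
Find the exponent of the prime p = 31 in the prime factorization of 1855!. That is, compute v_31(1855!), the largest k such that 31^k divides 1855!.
v_31(1855!) = 60

Legendre's formula: v_p(n!) = Σ_{k ≥ 1} ⌊n / p^k⌋. For p = 31, n = 1855, the terms are:
  ⌊1855/31^1⌋ = ⌊1855/31⌋ = 59
  ⌊1855/31^2⌋ = ⌊1855/961⌋ = 1
(the next term ⌊1855/31^3⌋ = 0, terminating the sum). Summing: v_31(1855!) = 59 + 1 = 60.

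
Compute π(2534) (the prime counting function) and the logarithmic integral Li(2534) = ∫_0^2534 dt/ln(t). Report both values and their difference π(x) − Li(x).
π(2534) = 370;  Li(2534) ≈ 383.95;  π(x) − Li(x) ≈ -13.95.

Direct count of primes ≤ 2534 gives π(2534) = 370. Numerical evaluation of the logarithmic integral gives Li(2534) ≈ 383.95. The difference π(x) − Li(x) ≈ -13.95 is typically negative for small/moderate x (Li(x) overestimates), though Littlewood's theorem shows this sign changes infinitely often.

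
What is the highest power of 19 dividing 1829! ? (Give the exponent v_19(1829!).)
v_19(1829!) = 101

Legendre's formula: v_p(n!) = Σ_{k ≥ 1} ⌊n / p^k⌋. For p = 19, n = 1829, the terms are:
  ⌊1829/19^1⌋ = ⌊1829/19⌋ = 96
  ⌊1829/19^2⌋ = ⌊1829/361⌋ = 5
(the next term ⌊1829/19^3⌋ = 0, terminating the sum). Summing: v_19(1829!) = 96 + 5 = 101.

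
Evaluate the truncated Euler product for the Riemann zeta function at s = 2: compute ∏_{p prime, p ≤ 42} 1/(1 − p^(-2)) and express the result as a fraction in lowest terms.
∏ = 10043314222393291843289/6135418369257504768000

The primes p ≤ 42 are [2, 3, 5, 7, 11, 13, 17, 19, 23, 29, 31, 37, 41]. For each prime, (1 − 1/p^2)^(-1) = p^2 / (p^2 − 1). The product is (1 − 1/2^2)^(-1), (1 − 1/3^2)^(-1), (1 − 1/5^2)^(-1), (1 − 1/7^2)^(-1), (1 − 1/11^2)^(-1), (1 − 1/13^2)^(-1), (1 − 1/17^2)^(-1), (1 − 1/19^2)^(-1), (1 − 1/23^2)^(-1), (1 − 1/29^2)^(-1), (1 − 1/31^2)^(-1), (1 − 1/37^2)^(-1), (1 − 1/41^2)^(-1) = ∏ p^2 / (p^2 − 1) = 10043314222393291843289/6135418369257504768000.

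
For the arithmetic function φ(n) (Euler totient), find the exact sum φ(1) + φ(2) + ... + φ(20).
Σ_{n ≤ 20} φ(n) = 128

Compute φ(n) for each 1 ≤ n ≤ 20: φ(1) = 1, φ(2) = 1, φ(3) = 2, φ(4) = 2, φ(5) = 4, φ(6) = 2, φ(7) = 6, φ(8) = 4, φ(9) = 6, φ(10) = 4, φ(11) = 10, φ(12) = 4, φ(13) = 12, φ(14) = 6, φ(15) = 8, φ(16) = 8, φ(17) = 16, φ(18) = 6, φ(19) = 18, φ(20) = 8. Summing all 20 values: 128. (Average order: Σ_{n ≤ x} φ(n) ~ (3/π²) x². For x = 20, (3/π²)·20² ≈ 121.59.)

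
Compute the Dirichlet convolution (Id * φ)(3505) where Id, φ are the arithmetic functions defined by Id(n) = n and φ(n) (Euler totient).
(Id * φ)(3505) = 12609

Divisors of 3505: [1, 5, 701, 3505]. For each d | 3505:
  d = 1: Id(1) · φ(3505/1) = 1 · 2800 = 2800
  d = 5: Id(5) · φ(3505/5) = 5 · 700 = 3500
  d = 701: Id(701) · φ(3505/701) = 701 · 4 = 2804
  d = 3505: Id(3505) · φ(3505/3505) = 3505 · 1 = 3505
Summing: (Id * φ)(3505) = 2800 + 3500 + 2804 + 3505 = 12609.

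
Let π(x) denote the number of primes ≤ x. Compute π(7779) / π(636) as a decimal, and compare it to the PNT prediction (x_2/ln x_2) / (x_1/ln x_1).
π(7779)/π(636) = 985/115 ≈ 8.5652;  PNT prediction ≈ 8.8127.

π(636) = 115 and π(7779) = 985, so π(7779)/π(636) ≈ 8.5652. The PNT-predicted ratio is (7779/ln(7779)) / (636/ln(636)) ≈ 8.8127. The two agree to within a few percent, as expected.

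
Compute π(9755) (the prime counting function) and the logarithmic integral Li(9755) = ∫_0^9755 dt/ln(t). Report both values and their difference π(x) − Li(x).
π(9755) = 1203;  Li(9755) ≈ 1219.50;  π(x) − Li(x) ≈ -16.50.

Direct count of primes ≤ 9755 gives π(9755) = 1203. Numerical evaluation of the logarithmic integral gives Li(9755) ≈ 1219.50. The difference π(x) − Li(x) ≈ -16.50 is typically negative for small/moderate x (Li(x) overestimates), though Littlewood's theorem shows this sign changes infinitely often.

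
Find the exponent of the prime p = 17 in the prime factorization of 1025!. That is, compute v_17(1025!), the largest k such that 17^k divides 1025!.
v_17(1025!) = 63

Legendre's formula: v_p(n!) = Σ_{k ≥ 1} ⌊n / p^k⌋. For p = 17, n = 1025, the terms are:
  ⌊1025/17^1⌋ = ⌊1025/17⌋ = 60
  ⌊1025/17^2⌋ = ⌊1025/289⌋ = 3
(the next term ⌊1025/17^3⌋ = 0, terminating the sum). Summing: v_17(1025!) = 60 + 3 = 63.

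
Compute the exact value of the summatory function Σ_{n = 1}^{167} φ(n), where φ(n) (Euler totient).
Σ_{n ≤ 167} φ(n) = 8562

Compute φ(n) for each 1 ≤ n ≤ 167: φ(1) = 1, φ(2) = 1, φ(3) = 2, φ(4) = 2, φ(5) = 4, φ(6) = 2, φ(7) = 6, φ(8) = 4, φ(9) = 6, φ(10) = 4, φ(11) = 10, φ(12) = 4, φ(13) = 12, φ(14) = 6, φ(15) = 8, φ(16) = 8, φ(17) = 16, φ(18) = 6, φ(19) = 18, φ(20) = 8, φ(21) = 12, φ(22) = 10, φ(23) = 22, φ(24) = 8, φ(25) = 20, φ(26) = 12, φ(27) = 18, φ(28) = 12, φ(29) = 28, φ(30) = 8, φ(31) = 30, φ(32) = 16, φ(33) = 20, φ(34) = 16, φ(35) = 24, φ(36) = 12, φ(37) = 36, φ(38) = 18, φ(39) = 24, φ(40) = 16, φ(41) = 40, φ(42) = 12, φ(43) = 42, φ(44) = 20, φ(45) = 24, φ(46) = 22, φ(47) = 46, φ(48) = 16, φ(49) = 42, φ(50) = 20, φ(51) = 32, φ(52) = 24, φ(53) = 52, φ(54) = 18, φ(55) = 40, φ(56) = 24, φ(57) = 36, φ(58) = 28, φ(59) = 58, φ(60) = 16, φ(61) = 60, φ(62) = 30, φ(63) = 36, φ(64) = 32, φ(65) = 48, φ(66) = 20, φ(67) = 66, φ(68) = 32, φ(69) = 44, φ(70) = 24, φ(71) = 70, φ(72) = 24, φ(73) = 72, φ(74) = 36, φ(75) = 40, φ(76) = 36, φ(77) = 60, φ(78) = 24, φ(79) = 78, φ(80) = 32, φ(81) = 54, φ(82) = 40, φ(83) = 82, φ(84) = 24, φ(85) = 64, φ(86) = 42, φ(87) = 56, φ(88) = 40, φ(89) = 88, φ(90) = 24, φ(91) = 72, φ(92) = 44, φ(93) = 60, φ(94) = 46, φ(95) = 72, φ(96) = 32, φ(97) = 96, φ(98) = 42, φ(99) = 60, φ(100) = 40, φ(101) = 100, φ(102) = 32, φ(103) = 102, φ(104) = 48, φ(105) = 48, φ(106) = 52, φ(107) = 106, φ(108) = 36, φ(109) = 108, φ(110) = 40, φ(111) = 72, φ(112) = 48, φ(113) = 112, φ(114) = 36, φ(115) = 88, φ(116) = 56, φ(117) = 72, φ(118) = 58, φ(119) = 96, φ(120) = 32, φ(121) = 110, φ(122) = 60, φ(123) = 80, φ(124) = 60, φ(125) = 100, φ(126) = 36, φ(127) = 126, φ(128) = 64, φ(129) = 84, φ(130) = 48, φ(131) = 130, φ(132) = 40, φ(133) = 108, φ(134) = 66, φ(135) = 72, φ(136) = 64, φ(137) = 136, φ(138) = 44, φ(139) = 138, φ(140) = 48, φ(141) = 92, φ(142) = 70, φ(143) = 120, φ(144) = 48, φ(145) = 112, φ(146) = 72, φ(147) = 84, φ(148) = 72, φ(149) = 148, φ(150) = 40, φ(151) = 150, φ(152) = 72, φ(153) = 96, φ(154) = 60, φ(155) = 120, φ(156) = 48, φ(157) = 156, φ(158) = 78, φ(159) = 104, φ(160) = 64, φ(161) = 132, φ(162) = 54, φ(163) = 162, φ(164) = 80, φ(165) = 80, φ(166) = 82, φ(167) = 166. Summing all 167 values: 8562. (Average order: Σ_{n ≤ x} φ(n) ~ (3/π²) x². For x = 167, (3/π²)·167² ≈ 8477.24.)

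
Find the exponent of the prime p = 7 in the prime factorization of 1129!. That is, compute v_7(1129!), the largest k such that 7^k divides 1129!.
v_7(1129!) = 187

Legendre's formula: v_p(n!) = Σ_{k ≥ 1} ⌊n / p^k⌋. For p = 7, n = 1129, the terms are:
  ⌊1129/7^1⌋ = ⌊1129/7⌋ = 161
  ⌊1129/7^2⌋ = ⌊1129/49⌋ = 23
  ⌊1129/7^3⌋ = ⌊1129/343⌋ = 3
(the next term ⌊1129/7^4⌋ = 0, terminating the sum). Summing: v_7(1129!) = 161 + 23 + 3 = 187.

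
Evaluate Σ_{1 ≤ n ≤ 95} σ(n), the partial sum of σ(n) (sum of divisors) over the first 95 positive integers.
Σ_{n ≤ 95} σ(n) = 7405

Compute σ(n) for each 1 ≤ n ≤ 95: σ(1) = 1, σ(2) = 3, σ(3) = 4, σ(4) = 7, σ(5) = 6, σ(6) = 12, σ(7) = 8, σ(8) = 15, σ(9) = 13, σ(10) = 18, σ(11) = 12, σ(12) = 28, σ(13) = 14, σ(14) = 24, σ(15) = 24, σ(16) = 31, σ(17) = 18, σ(18) = 39, σ(19) = 20, σ(20) = 42, σ(21) = 32, σ(22) = 36, σ(23) = 24, σ(24) = 60, σ(25) = 31, σ(26) = 42, σ(27) = 40, σ(28) = 56, σ(29) = 30, σ(30) = 72, σ(31) = 32, σ(32) = 63, σ(33) = 48, σ(34) = 54, σ(35) = 48, σ(36) = 91, σ(37) = 38, σ(38) = 60, σ(39) = 56, σ(40) = 90, σ(41) = 42, σ(42) = 96, σ(43) = 44, σ(44) = 84, σ(45) = 78, σ(46) = 72, σ(47) = 48, σ(48) = 124, σ(49) = 57, σ(50) = 93, σ(51) = 72, σ(52) = 98, σ(53) = 54, σ(54) = 120, σ(55) = 72, σ(56) = 120, σ(57) = 80, σ(58) = 90, σ(59) = 60, σ(60) = 168, σ(61) = 62, σ(62) = 96, σ(63) = 104, σ(64) = 127, σ(65) = 84, σ(66) = 144, σ(67) = 68, σ(68) = 126, σ(69) = 96, σ(70) = 144, σ(71) = 72, σ(72) = 195, σ(73) = 74, σ(74) = 114, σ(75) = 124, σ(76) = 140, σ(77) = 96, σ(78) = 168, σ(79) = 80, σ(80) = 186, σ(81) = 121, σ(82) = 126, σ(83) = 84, σ(84) = 224, σ(85) = 108, σ(86) = 132, σ(87) = 120, σ(88) = 180, σ(89) = 90, σ(90) = 234, σ(91) = 112, σ(92) = 168, σ(93) = 128, σ(94) = 144, σ(95) = 120. Summing all 95 values: 7405. (Average order: Σ_{n ≤ x} σ(n) ~ (π²/12) x². For x = 95, (π²/12)·95² ≈ 7422.76.)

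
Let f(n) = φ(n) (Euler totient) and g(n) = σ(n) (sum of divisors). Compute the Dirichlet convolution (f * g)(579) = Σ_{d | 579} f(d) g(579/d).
(φ * σ)(579) = 2316

Divisors of 579: [1, 3, 193, 579]. For each d | 579:
  d = 1: φ(1) · σ(579/1) = 1 · 776 = 776
  d = 3: φ(3) · σ(579/3) = 2 · 194 = 388
  d = 193: φ(193) · σ(579/193) = 192 · 4 = 768
  d = 579: φ(579) · σ(579/579) = 384 · 1 = 384
Summing: (φ * σ)(579) = 776 + 388 + 768 + 384 = 2316.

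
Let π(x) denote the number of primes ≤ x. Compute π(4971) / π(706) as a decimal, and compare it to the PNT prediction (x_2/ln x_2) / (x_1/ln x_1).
π(4971)/π(706) = 665/126 ≈ 5.2778;  PNT prediction ≈ 5.4265.

π(706) = 126 and π(4971) = 665, so π(4971)/π(706) ≈ 5.2778. The PNT-predicted ratio is (4971/ln(4971)) / (706/ln(706)) ≈ 5.4265. The two agree to within a few percent, as expected.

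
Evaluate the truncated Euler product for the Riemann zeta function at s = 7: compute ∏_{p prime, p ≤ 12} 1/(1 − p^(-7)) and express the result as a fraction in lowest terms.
∏ = 731210841345989812500/725156324600530054429

The primes p ≤ 12 are [2, 3, 5, 7, 11]. For each prime, (1 − 1/p^7)^(-1) = p^7 / (p^7 − 1). The product is (1 − 1/2^7)^(-1), (1 − 1/3^7)^(-1), (1 − 1/5^7)^(-1), (1 − 1/7^7)^(-1), (1 − 1/11^7)^(-1) = ∏ p^7 / (p^7 − 1) = 731210841345989812500/725156324600530054429.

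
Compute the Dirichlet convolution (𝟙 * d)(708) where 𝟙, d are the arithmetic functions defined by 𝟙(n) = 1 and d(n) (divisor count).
(𝟙 * d)(708) = 54

Divisors of 708: [1, 2, 3, 4, 6, 12, 59, 118, 177, 236, 354, 708]. For each d | 708:
  d = 1: 𝟙(1) · d(708/1) = 1 · 12 = 12
  d = 2: 𝟙(2) · d(708/2) = 1 · 8 = 8
  d = 3: 𝟙(3) · d(708/3) = 1 · 6 = 6
  d = 4: 𝟙(4) · d(708/4) = 1 · 4 = 4
  d = 6: 𝟙(6) · d(708/6) = 1 · 4 = 4
  d = 12: 𝟙(12) · d(708/12) = 1 · 2 = 2
  d = 59: 𝟙(59) · d(708/59) = 1 · 6 = 6
  d = 118: 𝟙(118) · d(708/118) = 1 · 4 = 4
  d = 177: 𝟙(177) · d(708/177) = 1 · 3 = 3
  d = 236: 𝟙(236) · d(708/236) = 1 · 2 = 2
  d = 354: 𝟙(354) · d(708/354) = 1 · 2 = 2
  d = 708: 𝟙(708) · d(708/708) = 1 · 1 = 1
Summing: (𝟙 * d)(708) = 12 + 8 + 6 + 4 + 4 + 2 + 6 + 4 + 3 + 2 + 2 + 1 = 54.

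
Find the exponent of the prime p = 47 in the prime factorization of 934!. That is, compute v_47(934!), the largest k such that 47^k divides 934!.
v_47(934!) = 19

Legendre's formula: v_p(n!) = Σ_{k ≥ 1} ⌊n / p^k⌋. For p = 47, n = 934, the terms are:
  ⌊934/47^1⌋ = ⌊934/47⌋ = 19
(the next term ⌊934/47^2⌋ = 0, terminating the sum). Summing: v_47(934!) = 19 = 19.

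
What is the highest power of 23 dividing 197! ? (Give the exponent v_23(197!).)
v_23(197!) = 8

Legendre's formula: v_p(n!) = Σ_{k ≥ 1} ⌊n / p^k⌋. For p = 23, n = 197, the terms are:
  ⌊197/23^1⌋ = ⌊197/23⌋ = 8
(the next term ⌊197/23^2⌋ = 0, terminating the sum). Summing: v_23(197!) = 8 = 8.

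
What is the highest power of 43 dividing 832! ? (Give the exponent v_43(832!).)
v_43(832!) = 19

Legendre's formula: v_p(n!) = Σ_{k ≥ 1} ⌊n / p^k⌋. For p = 43, n = 832, the terms are:
  ⌊832/43^1⌋ = ⌊832/43⌋ = 19
(the next term ⌊832/43^2⌋ = 0, terminating the sum). Summing: v_43(832!) = 19 = 19.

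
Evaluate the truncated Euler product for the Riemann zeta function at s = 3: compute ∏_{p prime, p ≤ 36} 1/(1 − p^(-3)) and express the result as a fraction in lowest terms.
∏ = 209363023479599225665/174187638420315512832

The primes p ≤ 36 are [2, 3, 5, 7, 11, 13, 17, 19, 23, 29, 31]. For each prime, (1 − 1/p^3)^(-1) = p^3 / (p^3 − 1). The product is (1 − 1/2^3)^(-1), (1 − 1/3^3)^(-1), (1 − 1/5^3)^(-1), (1 − 1/7^3)^(-1), (1 − 1/11^3)^(-1), (1 − 1/13^3)^(-1), (1 − 1/17^3)^(-1), (1 − 1/19^3)^(-1), (1 − 1/23^3)^(-1), (1 − 1/29^3)^(-1), (1 − 1/31^3)^(-1) = ∏ p^3 / (p^3 − 1) = 209363023479599225665/174187638420315512832.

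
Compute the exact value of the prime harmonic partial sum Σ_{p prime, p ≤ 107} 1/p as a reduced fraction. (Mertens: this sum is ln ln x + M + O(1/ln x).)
Σ 1/p = 4701017770207212913287900722730772880277689/2566376117594999414479597815340071648394470

π(107) = 28, so the primes ≤ 107 are [2, 3, 5, 7, 11, 13, 17, 19, 23, 29, 31, 37, 41, 43, 47, 53, 59, 61, 67, 71, 73, 79, 83, 89, 97, 101, 103, 107]. Summing 1/p over these primes: 4701017770207212913287900722730772880277689/2566376117594999414479597815340071648394470 ≈ 1.8318. Mertens estimate ln ln(107) + 0.2615 ≈ 1.8033.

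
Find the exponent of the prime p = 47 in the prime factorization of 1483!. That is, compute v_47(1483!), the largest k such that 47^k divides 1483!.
v_47(1483!) = 31

Legendre's formula: v_p(n!) = Σ_{k ≥ 1} ⌊n / p^k⌋. For p = 47, n = 1483, the terms are:
  ⌊1483/47^1⌋ = ⌊1483/47⌋ = 31
(the next term ⌊1483/47^2⌋ = 0, terminating the sum). Summing: v_47(1483!) = 31 = 31.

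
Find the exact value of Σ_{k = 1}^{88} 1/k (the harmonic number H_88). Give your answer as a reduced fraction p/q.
H_88 = 40866521918642154860585199122889549709/8076030954443701744994070304101969600

Direct summation: H_88 = 1 + 1/2 + ... + 1/88. The least common denominator is lcm(1, ..., 88) = 8076030954443701744994070304101969600; over this denominator the numerator is 8076030954443701744994070304101969600 + 4038015477221850872497035152050984800 + 2692010318147900581664690101367323200 + 2019007738610925436248517576025492400 + 1615206190888740348998814060820393920 + 1346005159073950290832345050683661600 + 1153718707777671677856295757728852800 + 1009503869305462718124258788012746200 + 897336772715966860554896700455774400 + 807603095444370174499407030410196960 + 734184632222154704090370027645633600 + 673002579536975145416172525341830800 + 621233150341823211153390023392459200 + 576859353888835838928147878864426400 + 538402063629580116332938020273464640 + 504751934652731359062129394006373100 + 475060644379041279117298253182468800 + 448668386357983430277448350227887200 + 425054260760194828683898437057998400 + 403801547722185087249703515205098480 + 384572902592557225952098585909617600 + 367092316111077352045185013822816800 + 351131780627987032391046534960955200 + 336501289768487572708086262670915400 + 323041238177748069799762812164078784 + 310616575170911605576695011696229600 + 299112257571988953518298900151924800 + 288429676944417919464073939432213200 + 278483826015300060172209320831102400 + 269201031814790058166469010136732320 + 260517127562700056290131300132321600 + 252375967326365679531064697003186550 + 244728210740718234696790009215211200 + 237530322189520639558649126591234400 + 230743741555534335571259151545770560 + 224334193178991715138724175113943600 + 218271106876856803918758656867620800 + 212527130380097414341949218528999200 + 207077716780607737051130007797486400 + 201900773861092543624851757602549240 + 196976364742529310853513909856145600 + 192286451296278612976049292954808800 + 187814673359155854534745821025627200 + 183546158055538676022592506911408400 + 179467354543193372110979340091154880 + 175565890313993516195523267480477600 + 171830445839227696702001495831956800 + 168250644884243786354043131335457700 + 164816958253953096836613679675550400 + 161520619088874034899881406082039392 + 158353548126347093039099417727489600 + 155308287585455802788347505848114800 + 152377942536673617830076798190603200 + 149556128785994476759149450075962400 + 146836926444430940818074005529126720 + 144214838472208959732036969716106600 + 141684753586731609561299479019332800 + 139241913007650030086104660415551200 + 136881880583791554999899496679694400 + 134600515907395029083234505068366160 + 132393950072847569590066726296753600 + 130258563781350028145065650066160800 + 128190967530852408650699528636539200 + 126187983663182839765532348501593275 + 124246630068364642230678004678491840 + 122364105370359117348395004607605600 + 120537775439458234999911497076148800 + 118765161094760319779324563295617200 + 117043926875995677463682178320318400 + 115371870777767167785629575772885280 + 113746914851319742887240426818337600 + 112167096589495857569362087556971800 + 110630561019776736232795483617835200 + 109135553438428401959379328433810400 + 107680412725916023266587604054692928 + 106263565190048707170974609264499600 + 104883518888879243441481432520804800 + 103538858390303868525565003898743200 + 102228239929667110696127472203822400 + 100950386930546271812425878801274620 + 99704085857329651172766300050641600 + 98488182371264655426756954928072800 + 97301577764381948734868316916891200 + 96143225648139306488024646477404400 + 95012128875808255823459650636493760 + 93907336679577927267372910512813600 + 92827942005100020057403106943700800 + 91773079027769338011296253455704200 = 40866521918642154860585199122889549709, so H_88 = 40866521918642154860585199122889549709/8076030954443701744994070304101969600 (already in lowest terms) ≈ 5.06022. (The PNT-adjacent estimate ln(88) + γ ≈ 5.05455 matches within O(1/n).)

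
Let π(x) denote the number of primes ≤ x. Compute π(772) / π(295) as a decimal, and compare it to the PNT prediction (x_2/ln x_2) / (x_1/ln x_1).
π(772)/π(295) = 136/62 ≈ 2.1935;  PNT prediction ≈ 2.2383.

π(295) = 62 and π(772) = 136, so π(772)/π(295) ≈ 2.1935. The PNT-predicted ratio is (772/ln(772)) / (295/ln(295)) ≈ 2.2383. The two agree to within a few percent, as expected.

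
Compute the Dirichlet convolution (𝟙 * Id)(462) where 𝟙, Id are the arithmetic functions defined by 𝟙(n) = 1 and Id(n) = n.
(𝟙 * Id)(462) = 1152

Divisors of 462: [1, 2, 3, 6, 7, 11, 14, 21, 22, 33, 42, 66, 77, 154, 231, 462]. For each d | 462:
  d = 1: 𝟙(1) · Id(462/1) = 1 · 462 = 462
  d = 2: 𝟙(2) · Id(462/2) = 1 · 231 = 231
  d = 3: 𝟙(3) · Id(462/3) = 1 · 154 = 154
  d = 6: 𝟙(6) · Id(462/6) = 1 · 77 = 77
  d = 7: 𝟙(7) · Id(462/7) = 1 · 66 = 66
  d = 11: 𝟙(11) · Id(462/11) = 1 · 42 = 42
  d = 14: 𝟙(14) · Id(462/14) = 1 · 33 = 33
  d = 21: 𝟙(21) · Id(462/21) = 1 · 22 = 22
  d = 22: 𝟙(22) · Id(462/22) = 1 · 21 = 21
  d = 33: 𝟙(33) · Id(462/33) = 1 · 14 = 14
  d = 42: 𝟙(42) · Id(462/42) = 1 · 11 = 11
  d = 66: 𝟙(66) · Id(462/66) = 1 · 7 = 7
  d = 77: 𝟙(77) · Id(462/77) = 1 · 6 = 6
  d = 154: 𝟙(154) · Id(462/154) = 1 · 3 = 3
  d = 231: 𝟙(231) · Id(462/231) = 1 · 2 = 2
  d = 462: 𝟙(462) · Id(462/462) = 1 · 1 = 1
Summing: (𝟙 * Id)(462) = 462 + 231 + 154 + 77 + 66 + 42 + 33 + 22 + 21 + 14 + 11 + 7 + 6 + 3 + 2 + 1 = 1152.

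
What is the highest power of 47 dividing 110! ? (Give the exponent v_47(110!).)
v_47(110!) = 2

Legendre's formula: v_p(n!) = Σ_{k ≥ 1} ⌊n / p^k⌋. For p = 47, n = 110, the terms are:
  ⌊110/47^1⌋ = ⌊110/47⌋ = 2
(the next term ⌊110/47^2⌋ = 0, terminating the sum). Summing: v_47(110!) = 2 = 2.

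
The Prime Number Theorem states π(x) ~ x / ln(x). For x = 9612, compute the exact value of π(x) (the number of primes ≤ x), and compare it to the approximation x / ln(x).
π(9612) = 1185;  x/ln(x) ≈ 1048.11;  relative error ≈ 11.55%.

Directly count primes up to 9612: π(9612) = 1185. The PNT approximation gives 9612/ln(9612) ≈ 9612/9.17077 ≈ 1048.11. Relative error (π(x) − x/ln(x)) / π(x) ≈ 11.55%; the approximation is known to undercount slightly (Li(x) is a better estimate).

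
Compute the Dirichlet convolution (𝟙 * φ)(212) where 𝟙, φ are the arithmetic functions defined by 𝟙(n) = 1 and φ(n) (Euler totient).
(𝟙 * φ)(212) = 212

Divisors of 212: [1, 2, 4, 53, 106, 212]. For each d | 212:
  d = 1: 𝟙(1) · φ(212/1) = 1 · 104 = 104
  d = 2: 𝟙(2) · φ(212/2) = 1 · 52 = 52
  d = 4: 𝟙(4) · φ(212/4) = 1 · 52 = 52
  d = 53: 𝟙(53) · φ(212/53) = 1 · 2 = 2
  d = 106: 𝟙(106) · φ(212/106) = 1 · 1 = 1
  d = 212: 𝟙(212) · φ(212/212) = 1 · 1 = 1
Summing: (𝟙 * φ)(212) = 104 + 52 + 52 + 2 + 1 + 1 = 212.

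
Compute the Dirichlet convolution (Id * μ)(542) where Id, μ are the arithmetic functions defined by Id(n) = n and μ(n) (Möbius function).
(Id * μ)(542) = 270

Divisors of 542: [1, 2, 271, 542]. For each d | 542:
  d = 1: Id(1) · μ(542/1) = 1 · 1 = 1
  d = 2: Id(2) · μ(542/2) = 2 · -1 = -2
  d = 271: Id(271) · μ(542/271) = 271 · -1 = -271
  d = 542: Id(542) · μ(542/542) = 542 · 1 = 542
Summing: (Id * μ)(542) = 1 + -2 + -271 + 542 = 270.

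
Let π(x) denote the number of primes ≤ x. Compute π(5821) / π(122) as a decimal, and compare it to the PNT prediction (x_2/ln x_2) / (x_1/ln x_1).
π(5821)/π(122) = 764/30 ≈ 25.4667;  PNT prediction ≈ 26.4401.

π(122) = 30 and π(5821) = 764, so π(5821)/π(122) ≈ 25.4667. The PNT-predicted ratio is (5821/ln(5821)) / (122/ln(122)) ≈ 26.4401. The two agree to within a few percent, as expected.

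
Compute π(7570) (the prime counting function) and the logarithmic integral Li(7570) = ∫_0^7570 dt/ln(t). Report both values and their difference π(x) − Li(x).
π(7570) = 960;  Li(7570) ≈ 978.42;  π(x) − Li(x) ≈ -18.42.

Direct count of primes ≤ 7570 gives π(7570) = 960. Numerical evaluation of the logarithmic integral gives Li(7570) ≈ 978.42. The difference π(x) − Li(x) ≈ -18.42 is typically negative for small/moderate x (Li(x) overestimates), though Littlewood's theorem shows this sign changes infinitely often.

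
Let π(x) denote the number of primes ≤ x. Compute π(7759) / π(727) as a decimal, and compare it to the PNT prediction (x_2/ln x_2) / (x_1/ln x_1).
π(7759)/π(727) = 985/129 ≈ 7.6357;  PNT prediction ≈ 7.8513.

π(727) = 129 and π(7759) = 985, so π(7759)/π(727) ≈ 7.6357. The PNT-predicted ratio is (7759/ln(7759)) / (727/ln(727)) ≈ 7.8513. The two agree to within a few percent, as expected.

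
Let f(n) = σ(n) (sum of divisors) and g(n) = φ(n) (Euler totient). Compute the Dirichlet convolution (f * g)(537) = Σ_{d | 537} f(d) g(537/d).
(σ * φ)(537) = 2148

Divisors of 537: [1, 3, 179, 537]. For each d | 537:
  d = 1: σ(1) · φ(537/1) = 1 · 356 = 356
  d = 3: σ(3) · φ(537/3) = 4 · 178 = 712
  d = 179: σ(179) · φ(537/179) = 180 · 2 = 360
  d = 537: σ(537) · φ(537/537) = 720 · 1 = 720
Summing: (σ * φ)(537) = 356 + 712 + 360 + 720 = 2148.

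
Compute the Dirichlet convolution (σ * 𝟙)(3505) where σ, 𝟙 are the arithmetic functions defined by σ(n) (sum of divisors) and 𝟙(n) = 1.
(σ * 𝟙)(3505) = 4921

Divisors of 3505: [1, 5, 701, 3505]. For each d | 3505:
  d = 1: σ(1) · 𝟙(3505/1) = 1 · 1 = 1
  d = 5: σ(5) · 𝟙(3505/5) = 6 · 1 = 6
  d = 701: σ(701) · 𝟙(3505/701) = 702 · 1 = 702
  d = 3505: σ(3505) · 𝟙(3505/3505) = 4212 · 1 = 4212
Summing: (σ * 𝟙)(3505) = 1 + 6 + 702 + 4212 = 4921.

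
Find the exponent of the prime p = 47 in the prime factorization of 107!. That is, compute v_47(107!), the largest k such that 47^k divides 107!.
v_47(107!) = 2

Legendre's formula: v_p(n!) = Σ_{k ≥ 1} ⌊n / p^k⌋. For p = 47, n = 107, the terms are:
  ⌊107/47^1⌋ = ⌊107/47⌋ = 2
(the next term ⌊107/47^2⌋ = 0, terminating the sum). Summing: v_47(107!) = 2 = 2.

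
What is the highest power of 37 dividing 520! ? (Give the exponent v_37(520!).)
v_37(520!) = 14

Legendre's formula: v_p(n!) = Σ_{k ≥ 1} ⌊n / p^k⌋. For p = 37, n = 520, the terms are:
  ⌊520/37^1⌋ = ⌊520/37⌋ = 14
(the next term ⌊520/37^2⌋ = 0, terminating the sum). Summing: v_37(520!) = 14 = 14.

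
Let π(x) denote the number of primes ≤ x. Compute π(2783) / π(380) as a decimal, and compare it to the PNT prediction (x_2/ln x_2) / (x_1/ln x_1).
π(2783)/π(380) = 404/75 ≈ 5.3867;  PNT prediction ≈ 5.4851.

π(380) = 75 and π(2783) = 404, so π(2783)/π(380) ≈ 5.3867. The PNT-predicted ratio is (2783/ln(2783)) / (380/ln(380)) ≈ 5.4851. The two agree to within a few percent, as expected.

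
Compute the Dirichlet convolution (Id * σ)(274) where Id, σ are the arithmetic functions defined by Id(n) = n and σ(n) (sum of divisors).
(Id * σ)(274) = 1375

Divisors of 274: [1, 2, 137, 274]. For each d | 274:
  d = 1: Id(1) · σ(274/1) = 1 · 414 = 414
  d = 2: Id(2) · σ(274/2) = 2 · 138 = 276
  d = 137: Id(137) · σ(274/137) = 137 · 3 = 411
  d = 274: Id(274) · σ(274/274) = 274 · 1 = 274
Summing: (Id * σ)(274) = 414 + 276 + 411 + 274 = 1375.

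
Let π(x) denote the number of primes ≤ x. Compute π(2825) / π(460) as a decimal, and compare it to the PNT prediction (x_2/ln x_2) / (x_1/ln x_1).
π(2825)/π(460) = 410/88 ≈ 4.6591;  PNT prediction ≈ 4.7385.

π(460) = 88 and π(2825) = 410, so π(2825)/π(460) ≈ 4.6591. The PNT-predicted ratio is (2825/ln(2825)) / (460/ln(460)) ≈ 4.7385. The two agree to within a few percent, as expected.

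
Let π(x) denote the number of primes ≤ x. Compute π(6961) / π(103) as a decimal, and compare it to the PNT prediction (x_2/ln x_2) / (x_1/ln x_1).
π(6961)/π(103) = 894/27 ≈ 33.1111;  PNT prediction ≈ 35.4005.

π(103) = 27 and π(6961) = 894, so π(6961)/π(103) ≈ 33.1111. The PNT-predicted ratio is (6961/ln(6961)) / (103/ln(103)) ≈ 35.4005. The two agree to within a few percent, as expected.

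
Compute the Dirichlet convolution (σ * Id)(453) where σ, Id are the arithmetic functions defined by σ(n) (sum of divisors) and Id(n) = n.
(σ * Id)(453) = 2121

Divisors of 453: [1, 3, 151, 453]. For each d | 453:
  d = 1: σ(1) · Id(453/1) = 1 · 453 = 453
  d = 3: σ(3) · Id(453/3) = 4 · 151 = 604
  d = 151: σ(151) · Id(453/151) = 152 · 3 = 456
  d = 453: σ(453) · Id(453/453) = 608 · 1 = 608
Summing: (σ * Id)(453) = 453 + 604 + 456 + 608 = 2121.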